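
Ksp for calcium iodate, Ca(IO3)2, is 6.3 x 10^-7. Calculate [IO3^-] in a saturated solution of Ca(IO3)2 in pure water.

Ca(IO3)2(s) <=> Ca^2+ + 2 IO3^-
Ksp = [Ca^2+][IO3^-]^2
If s mol/L of Ca(IO3)2 dissolves, [Ca^2+] = s and [IO3^-] = 2s.
So Ksp = s × (2s)^2 = 4s^3
Solving, s = (6.3 x 10^-7/4)^(1/3) = 5.40 x 10^-3 M
[IO3^-] = 2s = 1.1 x 10^-2 M

[IO3^-] = 1.1e-2 M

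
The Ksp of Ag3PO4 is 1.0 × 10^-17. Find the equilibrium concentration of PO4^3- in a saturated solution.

Ag3PO4(s) ⇌ 3 Ag^+ + PO4^3-
Ksp = [Ag^+]^3[PO4^3-]
If s mol/L of Ag3PO4 dissolves, [Ag^+] = 3s and [PO4^3-] = s.
Ksp = (3s)^3s = 27s^4
s^4 = 1.0 × 10^-17 / 27, so s = 2.47 x 10^-5 M
[PO4^3-] = s = 2.5 × 10^-5 M

[PO4^3-] ≈ 2.5 x 10^-5 M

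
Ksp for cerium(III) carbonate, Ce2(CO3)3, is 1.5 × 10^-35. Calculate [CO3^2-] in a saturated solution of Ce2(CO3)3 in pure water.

1.3e-7 M

Ce2(CO3)3(s) <=> 2 Ce^3+ + 3 CO3^2-
Ksp = [Ce^3+]^2[CO3^2-]^3
With molar solubility s: [Ce^3+] = 2s, [CO3^2-] = 3s.
So Ksp = (2s)^2 × (3s)^3 = 108s^5
s = (1.5 × 10^-35 / 108)^(1/5) = 4.25 × 10^-8 M
[CO3^2-] = 3s = 1.3 × 10^-7 M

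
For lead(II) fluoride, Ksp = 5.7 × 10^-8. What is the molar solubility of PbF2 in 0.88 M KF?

PbF2(s) ⇌ Pb^2+ + 2 F^-
Ksp = [Pb^2+][F^-]^2
Let s = moles of PbF2 that dissolve per litre. [Pb^2+] = s, [F^-] = 0.88 + 2s ≈ 0.88 (common-ion effect: F^- is already 0.88 M).
Ksp ≈ s × (0.88)^2
s = 7.4 × 10^-8 M
Check: 2s = 1.5 x 10^-7 ≪ 0.88, so the approximation is valid.

s ≈ 7.4 x 10^-8 M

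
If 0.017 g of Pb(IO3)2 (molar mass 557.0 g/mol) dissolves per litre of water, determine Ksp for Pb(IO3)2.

1.1 × 10^-13

Molar solubility s = (1.7 x 10^-2 g/L) / (557.0 g/mol) = 3.05 × 10^-5 M.
Pb(IO3)2(s) <=> Pb^2+ + 2 IO3^-
Let s = molar solubility. Then [Pb^2+] = s and [IO3^-] = 2s.
Ksp = [Pb^2+][IO3^-]^2
So Ksp = s × (2s)^2 = 4s^3
With s = 3.05 × 10^-5: Ksp = 1.1 × 10^-13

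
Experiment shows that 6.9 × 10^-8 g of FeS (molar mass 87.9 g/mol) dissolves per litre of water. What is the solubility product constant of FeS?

Molar solubility s = (6.9 × 10^-8 g/L) / (87.9 g/mol) = 7.85 x 10^-10 M.
FeS(s) <=> Fe^2+(aq) + S^2-(aq)
For each mole of FeS that dissolves: [Fe^2+] = s, [S^2-] = s.
Ksp = [Fe^2+][S^2-]
Ksp = s^2
Ksp = (7.85 × 10^-10)^2 = 6.2 x 10^-19

Ksp = 6.2e-19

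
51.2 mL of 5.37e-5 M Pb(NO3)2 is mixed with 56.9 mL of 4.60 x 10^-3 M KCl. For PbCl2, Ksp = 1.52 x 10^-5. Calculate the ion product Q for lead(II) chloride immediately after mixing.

Total volume = 51.2 + 56.9 = 108.1 mL.
[Pb^2+] = 5.37 × 10^-5 × (51.2/108.1) = 2.543 x 10^-5 M
[Cl^-] = 4.60 × 10^-3 × (56.9/108.1) = 2.421 x 10^-3 M
PbCl2(s) ⇌ Pb^2+(aq) + 2 Cl^-(aq), so Q = [Pb^2+][Cl^-]^2
Q = (2.543 x 10^-5)(2.421 × 10^-3)^2 = 1.49 × 10^-10
Q < Ksp, so no precipitate of PbCl2 forms.

Q ≈ 1.49 x 10^-10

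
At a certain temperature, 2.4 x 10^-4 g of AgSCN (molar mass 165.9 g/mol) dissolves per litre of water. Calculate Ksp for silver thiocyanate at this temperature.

Molar solubility s = (2.4 × 10^-4 g/L) / (165.9 g/mol) = 1.45 x 10^-6 M.
AgSCN(s) ⇌ Ag^+(aq) + SCN^-(aq)
For each mole of AgSCN that dissolves: [Ag^+] = s, [SCN^-] = s.
Ksp = [Ag^+][SCN^-]
Ksp = s^2
Ksp = (1.45 x 10^-6)^2 = 2.1 × 10^-12

Ksp = 2.1e-12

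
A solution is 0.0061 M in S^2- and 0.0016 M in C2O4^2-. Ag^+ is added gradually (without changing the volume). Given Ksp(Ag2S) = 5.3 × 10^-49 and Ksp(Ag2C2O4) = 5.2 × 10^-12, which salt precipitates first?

Precipitation of each salt starts when its ion product equals its Ksp.
For Ag2S: 5.3 × 10^-49 = 0.0061 × [Ag^+]^2  ⇒  [Ag^+] = 9.3 x 10^-24 M.
For Ag2C2O4: 5.2 × 10^-12 = 0.0016 × [Ag^+]^2  ⇒  [Ag^+] = 5.7 x 10^-5 M.
The salt with the lower threshold [Ag^+] precipitates first: Ag2S.

Ag2S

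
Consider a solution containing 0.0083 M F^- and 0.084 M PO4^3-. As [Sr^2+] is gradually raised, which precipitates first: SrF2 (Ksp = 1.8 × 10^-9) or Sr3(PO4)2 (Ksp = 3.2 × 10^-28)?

Each salt begins to precipitate when Q = Ksp, i.e. when [Sr^2+] reaches its threshold.
For SrF2: 1.8 × 10^-9 = (0.0083)^2 × [Sr^2+]  ⇒  [Sr^2+] = 2.6 × 10^-5 M.
For Sr3(PO4)2: 3.2 × 10^-28 = (0.084)^2 × [Sr^2+]^3  ⇒  [Sr^2+] = 3.6 × 10^-9 M.
The salt with the lower threshold [Sr^2+] precipitates first: Sr3(PO4)2.

Sr3(PO4)2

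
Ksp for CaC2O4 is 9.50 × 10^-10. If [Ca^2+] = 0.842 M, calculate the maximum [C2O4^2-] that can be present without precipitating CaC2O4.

CaC2O4(s) ⇌ Ca^2+ + C2O4^2-
Ksp = [Ca^2+][C2O4^2-]
Precipitation begins when Q = Ksp. With [Ca^2+] = 0.842 M:
9.50 × 10^-10 = (0.842) × [C2O4^2-]
[C2O4^2-] = (9.50 × 10^-10 / 8.42 × 10^-1) = 1.13 × 10^-9 M

1.13e-9 M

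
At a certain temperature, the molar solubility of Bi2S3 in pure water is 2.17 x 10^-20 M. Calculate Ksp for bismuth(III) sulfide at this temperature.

Bi2S3(s) <=> 2 Bi^3+ + 3 S^2-
If s mol/L of Bi2S3 dissolves, [Bi^3+] = 2s and [S^2-] = 3s.
Ksp = [Bi^3+]^2[S^2-]^3
So Ksp = (2s)^2 × (3s)^3 = 108s^5
Ksp = 108 × (2.17 × 10^-20)^5 = 5.20 × 10^-97

Ksp = 5.20 × 10^-97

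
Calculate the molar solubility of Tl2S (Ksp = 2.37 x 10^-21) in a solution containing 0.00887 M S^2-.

Tl2S(s) ⇌ 2 Tl^+ + S^2-
Ksp = [Tl^+]^2[S^2-]
Let s = moles of Tl2S that dissolve per litre. [Tl^+] = 2s, [S^2-] = 0.00887 + s ≈ 0.00887 (since the S^2- already present dominates).
Ksp ≈ (2s)^2 × 0.00887
s = 2.58 x 10^-10 M
Check: s = 2.6 x 10^-10 ≪ 0.00887, so the approximation is valid.

s = 2.58 × 10^-10 M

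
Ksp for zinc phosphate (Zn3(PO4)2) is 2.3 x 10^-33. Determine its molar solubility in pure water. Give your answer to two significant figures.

Zn3(PO4)2(s) ⇌ 3 Zn^2+ + 2 PO4^3-
Ksp = [Zn^2+]^3[PO4^3-]^2
With molar solubility s: [Zn^2+] = 3s, [PO4^3-] = 2s.
Substituting: Ksp = (3s)^3(2s)^2 = 108s^5
Solving, s = (2.3 x 10^-33/108)^(1/5) = 1.2 × 10^-7 M

s ≈ 1.2 × 10^-7 M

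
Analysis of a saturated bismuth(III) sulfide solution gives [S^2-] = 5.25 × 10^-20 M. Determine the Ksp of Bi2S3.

Bi2S3(s) <=> 2 Bi^3+(aq) + 3 S^2-(aq)
Stoichiometry gives [Bi^3+] = (2/3)[S^2-] = 3.500 × 10^-20 M.
Ksp = [Bi^3+]^2[S^2-]^3
Ksp = (3.500 × 10^-20)^2 × (5.25 × 10^-20)^3 = 1.77 × 10^-97

1.77 × 10^-97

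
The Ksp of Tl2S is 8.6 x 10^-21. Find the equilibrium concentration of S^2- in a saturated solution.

[S^2-] = 1.3 × 10^-7 M

Tl2S(s) <=> 2 Tl^+(aq) + S^2-(aq)
Ksp = [Tl^+]^2[S^2-]
If s mol/L of Tl2S dissolves, [Tl^+] = 2s and [S^2-] = s.
Ksp = (2s)^2s = 4s^3
Solving, s = (8.6 x 10^-21/4)^(1/3) = 1.29 × 10^-7 M
[S^2-] = s = 1.3 x 10^-7 M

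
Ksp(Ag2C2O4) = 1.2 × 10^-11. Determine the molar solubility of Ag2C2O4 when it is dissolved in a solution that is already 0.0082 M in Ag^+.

s = 1.8e-7 M

Ag2C2O4(s) ⇌ 2 Ag^+(aq) + C2O4^2-(aq)
Ksp = [Ag^+]^2[C2O4^2-]
If s mol/L dissolves here, [Ag^+] = 0.0082 + 2s ≈ 0.0082, [C2O4^2-] = s (common-ion effect: Ag^+ is already 0.0082 M).
Ksp ≈ (0.0082)^2 × s
s = 1.8 × 10^-7 M
Check: 2s = 3.6 x 10^-7 ≪ 0.0082, so the approximation is valid.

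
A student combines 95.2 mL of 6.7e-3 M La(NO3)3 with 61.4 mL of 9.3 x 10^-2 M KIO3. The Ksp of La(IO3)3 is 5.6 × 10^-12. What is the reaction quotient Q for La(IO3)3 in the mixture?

Total volume = 95.2 + 61.4 = 156.6 mL.
[La^3+] = 6.7 × 10^-3 × (95.2/156.6) = 4.07 × 10^-3 M
[IO3^-] = 9.3 × 10^-2 × (61.4/156.6) = 3.65 × 10^-2 M
La(IO3)3(s) ⇌ La^3+(aq) + 3 IO3^-(aq), so Q = [La^3+][IO3^-]^3
Q = (4.07 × 10^-3)(3.65 × 10^-2)^3 = 2.0 × 10^-7
Q > Ksp, so La(IO3)3 will precipitate.

Q ≈ 2.0 x 10^-7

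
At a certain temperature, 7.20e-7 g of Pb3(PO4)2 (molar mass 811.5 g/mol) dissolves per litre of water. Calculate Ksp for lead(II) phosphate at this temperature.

Molar solubility s = (7.20 x 10^-7 g/L) / (811.5 g/mol) = 8.872 × 10^-10 M.
Pb3(PO4)2(s) ⇌ 3 Pb^2+ + 2 PO4^3-
For each mole of Pb3(PO4)2 that dissolves: [Pb^2+] = 3s, [PO4^3-] = 2s.
Ksp = [Pb^2+]^3[PO4^3-]^2
Substituting: Ksp = (3s)^3(2s)^2 = 108s^5
With s = 8.872 x 10^-10: Ksp = 5.94 × 10^-44

5.94 × 10^-44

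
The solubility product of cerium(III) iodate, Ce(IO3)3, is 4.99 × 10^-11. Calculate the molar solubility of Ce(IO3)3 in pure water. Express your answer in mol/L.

1.17 x 10^-3 M

Ce(IO3)3(s) <=> Ce^3+(aq) + 3 IO3^-(aq)
Ksp = [Ce^3+][IO3^-]^3
For each mole of Ce(IO3)3 that dissolves: [Ce^3+] = s, [IO3^-] = 3s.
So Ksp = s × (3s)^3 = 27s^4
Solving, s = (4.99 × 10^-11/27)^(1/4) = 1.17 × 10^-3 M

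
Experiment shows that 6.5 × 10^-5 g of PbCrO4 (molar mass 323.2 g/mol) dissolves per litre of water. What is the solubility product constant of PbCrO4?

Molar solubility s = (6.5 x 10^-5 g/L) / (323.2 g/mol) = 2.01 × 10^-7 M.
PbCrO4(s) ⇌ Pb^2+ + CrO4^2-
With molar solubility s: [Pb^2+] = s, [CrO4^2-] = s.
Ksp = [Pb^2+][CrO4^2-]
Ksp = (s)(s) = s^2
With s = 2.01 × 10^-7: Ksp = 4.0 × 10^-14

Ksp ≈ 4.0 x 10^-14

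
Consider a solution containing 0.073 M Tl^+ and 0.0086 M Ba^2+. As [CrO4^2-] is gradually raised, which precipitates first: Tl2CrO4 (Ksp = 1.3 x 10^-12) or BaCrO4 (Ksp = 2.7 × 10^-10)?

Each salt begins to precipitate when Q = Ksp, i.e. when [CrO4^2-] reaches its threshold.
For Tl2CrO4: 1.3 x 10^-12 = (0.073)^2 × [CrO4^2-]  ⇒  [CrO4^2-] = 2.4 × 10^-10 M.
For BaCrO4: 2.7 × 10^-10 = 0.0086 × [CrO4^2-]  ⇒  [CrO4^2-] = 3.1 × 10^-8 M.
The salt with the lower threshold [CrO4^2-] precipitates first: Tl2CrO4.

Tl2CrO4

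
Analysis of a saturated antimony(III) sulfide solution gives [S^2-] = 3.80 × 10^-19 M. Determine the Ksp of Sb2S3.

Sb2S3(s) <=> 2 Sb^3+ + 3 S^2-
Stoichiometry gives [Sb^3+] = (2/3)[S^2-] = 2.533 × 10^-19 M.
Ksp = [Sb^3+]^2[S^2-]^3
Ksp = (2.533 × 10^-19)^2 × (3.80 x 10^-19)^3 = 3.52 x 10^-93

Ksp ≈ 3.52 × 10^-93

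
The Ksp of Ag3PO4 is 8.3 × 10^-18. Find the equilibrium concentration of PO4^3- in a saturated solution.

[PO4^3-] = 2.4 x 10^-5 M

Ag3PO4(s) <=> 3 Ag^+ + PO4^3-
Ksp = [Ag^+]^3[PO4^3-]
If s mol/L of Ag3PO4 dissolves, [Ag^+] = 3s and [PO4^3-] = s.
Ksp = (3s)^3s = 27s^4
Solving, s = (8.3 × 10^-18/27)^(1/4) = 2.35 x 10^-5 M
[PO4^3-] = s = 2.4 x 10^-5 M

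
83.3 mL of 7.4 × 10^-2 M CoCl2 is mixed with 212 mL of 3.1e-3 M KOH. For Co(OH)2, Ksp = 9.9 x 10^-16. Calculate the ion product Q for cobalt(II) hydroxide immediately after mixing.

Q ≈ 1.0 x 10^-7

Total volume = 83.3 + 212 = 295.3 mL.
[Co^2+] = 7.4 × 10^-2 × (83.3/295.3) = 2.09 × 10^-2 M
[OH^-] = 3.1 × 10^-3 × (212/295.3) = 2.23 × 10^-3 M
Co(OH)2(s) ⇌ Co^2+(aq) + 2 OH^-(aq), so Q = [Co^2+][OH^-]^2
Q = (2.09 × 10^-2)(2.23 × 10^-3)^2 = 1.0 × 10^-7
Q > Ksp, so Co(OH)2 will precipitate.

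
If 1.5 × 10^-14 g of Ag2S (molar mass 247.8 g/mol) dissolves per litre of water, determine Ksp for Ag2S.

Ksp ≈ 8.9 x 10^-49

Molar solubility s = (1.5 × 10^-14 g/L) / (247.8 g/mol) = 6.05 × 10^-17 M.
Ag2S(s) ⇌ 2 Ag^+ + S^2-
With molar solubility s: [Ag^+] = 2s, [S^2-] = s.
Ksp = [Ag^+]^2[S^2-]
Substituting: Ksp = (2s)^2s = 4s^3
With s = 6.05 x 10^-17: Ksp = 8.9 × 10^-49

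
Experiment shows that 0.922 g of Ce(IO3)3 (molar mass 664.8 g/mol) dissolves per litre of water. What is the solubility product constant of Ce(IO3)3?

9.99e-11

Molar solubility s = (9.22 × 10^-1 g/L) / (664.8 g/mol) = 1.387 × 10^-3 M.
Ce(IO3)3(s) ⇌ Ce^3+ + 3 IO3^-
For each mole of Ce(IO3)3 that dissolves: [Ce^3+] = s, [IO3^-] = 3s.
Ksp = [Ce^3+][IO3^-]^3
Ksp = s(3s)^3 = 27s^4
Ksp = 27 × (1.387 x 10^-3)^4 = 9.99 × 10^-11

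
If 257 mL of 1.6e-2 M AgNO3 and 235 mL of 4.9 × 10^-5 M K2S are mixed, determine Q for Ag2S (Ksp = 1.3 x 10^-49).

Q = 1.6 × 10^-9

Total volume = 257 + 235 = 492 mL.
[Ag^+] = 1.6 × 10^-2 × (257/492) = 8.36 × 10^-3 M
[S^2-] = 4.9 x 10^-5 × (235/492) = 2.34 × 10^-5 M
Ag2S(s) ⇌ 2 Ag^+ + S^2-, so Q = [Ag^+]^2[S^2-]
Q = (8.36 x 10^-3)^2(2.34 × 10^-5) = 1.6 x 10^-9
Q > Ksp, so Ag2S will precipitate.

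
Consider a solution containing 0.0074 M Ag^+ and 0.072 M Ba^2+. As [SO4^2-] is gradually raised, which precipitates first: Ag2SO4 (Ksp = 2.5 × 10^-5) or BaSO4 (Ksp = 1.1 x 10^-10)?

BaSO4

Each salt begins to precipitate when Q = Ksp, i.e. when [SO4^2-] reaches its threshold.
For Ag2SO4: 2.5 × 10^-5 = (0.0074)^2 × [SO4^2-]  ⇒  [SO4^2-] = 4.6 × 10^-1 M.
For BaSO4: 1.1 x 10^-10 = 0.072 × [SO4^2-]  ⇒  [SO4^2-] = 1.5 x 10^-9 M.
The salt with the lower threshold [SO4^2-] precipitates first: BaSO4.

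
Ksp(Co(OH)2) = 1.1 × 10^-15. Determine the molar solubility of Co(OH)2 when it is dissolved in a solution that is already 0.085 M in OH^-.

Co(OH)2(s) ⇌ Co^2+(aq) + 2 OH^-(aq)
Ksp = [Co^2+][OH^-]^2
If s mol/L dissolves here, [Co^2+] = s, [OH^-] = 0.085 + 2s ≈ 0.085 (since the OH^- already present dominates).
Ksp ≈ s × (0.085)^2
s = 1.5 × 10^-13 M
Check: 2s = 3.0 × 10^-13 ≪ 0.085, so the approximation is valid.

s ≈ 1.5 × 10^-13 M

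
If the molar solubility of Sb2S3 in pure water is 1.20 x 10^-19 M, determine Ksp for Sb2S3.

Ksp = 2.69e-93

Sb2S3(s) <=> 2 Sb^3+ + 3 S^2-
For each mole of Sb2S3 that dissolves: [Sb^3+] = 2s, [S^2-] = 3s.
Ksp = [Sb^3+]^2[S^2-]^3
Substituting: Ksp = (2s)^2(3s)^3 = 108s^5
With s = 1.20 x 10^-19: Ksp = 2.69 x 10^-93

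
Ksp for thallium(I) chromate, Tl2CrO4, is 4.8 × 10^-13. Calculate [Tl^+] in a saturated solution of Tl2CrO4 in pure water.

Tl2CrO4(s) ⇌ 2 Tl^+(aq) + CrO4^2-(aq)
Ksp = [Tl^+]^2[CrO4^2-]
If s mol/L of Tl2CrO4 dissolves, [Tl^+] = 2s and [CrO4^2-] = s.
So Ksp = (2s)^2 × s = 4s^3
s = (4.8 × 10^-13 / 4)^(1/3) = 4.93 × 10^-5 M
[Tl^+] = 2s = 9.9 × 10^-5 M

[Tl^+] ≈ 9.9 x 10^-5 M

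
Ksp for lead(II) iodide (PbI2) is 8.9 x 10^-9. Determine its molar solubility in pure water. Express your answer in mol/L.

1.3e-3 M

PbI2(s) ⇌ Pb^2+ + 2 I^-
Ksp = [Pb^2+][I^-]^2
If s mol/L of PbI2 dissolves, [Pb^2+] = s and [I^-] = 2s.
So Ksp = s × (2s)^2 = 4s^3
s = (8.9 x 10^-9 / 4)^(1/3) = 1.3 x 10^-3 M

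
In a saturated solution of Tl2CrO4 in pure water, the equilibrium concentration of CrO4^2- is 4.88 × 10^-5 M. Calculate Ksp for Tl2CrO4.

Tl2CrO4(s) <=> 2 Tl^+(aq) + CrO4^2-(aq)
Stoichiometry gives [Tl^+] = (2/1)[CrO4^2-] = 9.760 x 10^-5 M.
Ksp = [Tl^+]^2[CrO4^2-]
Ksp = (9.760 × 10^-5)^2 × 4.88 x 10^-5 = 4.65 × 10^-13

Ksp = 4.65 x 10^-13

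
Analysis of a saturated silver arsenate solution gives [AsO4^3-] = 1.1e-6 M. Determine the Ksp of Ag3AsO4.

Ag3AsO4(s) <=> 3 Ag^+ + AsO4^3-
Stoichiometry gives [Ag^+] = (3/1)[AsO4^3-] = 3.30 × 10^-6 M.
Ksp = [Ag^+]^3[AsO4^3-]
Ksp = (3.30 × 10^-6)^3 × 1.1 × 10^-6 = 4.0 × 10^-23

Ksp = 4.0 × 10^-23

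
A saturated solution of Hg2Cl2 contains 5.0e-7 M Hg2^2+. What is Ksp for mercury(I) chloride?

Hg2Cl2(s) ⇌ Hg2^2+ + 2 Cl^-
Stoichiometry gives [Cl^-] = (2/1)[Hg2^2+] = 1.00 x 10^-6 M.
Ksp = [Hg2^2+][Cl^-]^2
Ksp = 5.0 x 10^-7 × (1.00 × 10^-6)^2 = 5.0 × 10^-19

5.0e-19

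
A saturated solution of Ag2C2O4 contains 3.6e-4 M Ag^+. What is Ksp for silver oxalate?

Ag2C2O4(s) ⇌ 2 Ag^+(aq) + C2O4^2-(aq)
Stoichiometry gives [C2O4^2-] = (1/2)[Ag^+] = 1.80 × 10^-4 M.
Ksp = [Ag^+]^2[C2O4^2-]
Ksp = (3.6 x 10^-4)^2 × 1.80 x 10^-4 = 2.3 × 10^-11

Ksp = 2.3 × 10^-11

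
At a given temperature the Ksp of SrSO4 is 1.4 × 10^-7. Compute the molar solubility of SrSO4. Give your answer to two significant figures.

SrSO4(s) ⇌ Sr^2+(aq) + SO4^2-(aq)
Ksp = [Sr^2+][SO4^2-]
Let s = molar solubility. Then [Sr^2+] = s and [SO4^2-] = s.
Ksp = s × s = s^2
s = (1.4 × 10^-7)^(1/2) = 3.7 × 10^-4 M

3.7e-4 M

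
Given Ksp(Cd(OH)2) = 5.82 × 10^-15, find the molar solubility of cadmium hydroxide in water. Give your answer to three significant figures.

1.13 × 10^-5 M

Cd(OH)2(s) ⇌ Cd^2+ + 2 OH^-
Ksp = [Cd^2+][OH^-]^2
Let s = molar solubility. Then [Cd^2+] = s and [OH^-] = 2s.
Substituting: Ksp = s(2s)^2 = 4s^3
s = (5.82 × 10^-15 / 4)^(1/3) = 1.13 × 10^-5 M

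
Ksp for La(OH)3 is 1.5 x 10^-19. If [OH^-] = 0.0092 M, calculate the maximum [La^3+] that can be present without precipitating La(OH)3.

[La^3+] = 1.9 × 10^-13 M

La(OH)3(s) <=> La^3+(aq) + 3 OH^-(aq)
Ksp = [La^3+][OH^-]^3
Precipitation begins when Q = Ksp. With [OH^-] = 0.0092 M:
1.5 x 10^-19 = (0.0092)^3 × [La^3+]
[La^3+] = (1.5 x 10^-19 / 7.79 × 10^-7) = 1.9 x 10^-13 M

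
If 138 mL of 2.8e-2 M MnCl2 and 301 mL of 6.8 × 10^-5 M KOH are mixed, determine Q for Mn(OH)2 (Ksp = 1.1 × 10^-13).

Q = 1.9e-11

Total volume = 138 + 301 = 439 mL.
[Mn^2+] = 2.8 x 10^-2 × (138/439) = 8.80 × 10^-3 M
[OH^-] = 6.8 x 10^-5 × (301/439) = 4.66 x 10^-5 M
Mn(OH)2(s) ⇌ Mn^2+ + 2 OH^-, so Q = [Mn^2+][OH^-]^2
Q = (8.80 x 10^-3)(4.66 × 10^-5)^2 = 1.9 x 10^-11
Q > Ksp, so Mn(OH)2 will precipitate.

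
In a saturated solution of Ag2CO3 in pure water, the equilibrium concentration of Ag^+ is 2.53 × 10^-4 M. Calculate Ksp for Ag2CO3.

Ksp ≈ 8.10 x 10^-12

Ag2CO3(s) ⇌ 2 Ag^+ + CO3^2-
Stoichiometry gives [CO3^2-] = (1/2)[Ag^+] = 1.265 × 10^-4 M.
Ksp = [Ag^+]^2[CO3^2-]
Ksp = (2.53 × 10^-4)^2 × 1.265 x 10^-4 = 8.10 × 10^-12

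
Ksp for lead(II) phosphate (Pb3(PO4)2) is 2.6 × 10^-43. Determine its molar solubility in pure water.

s = 1.2e-9 M

Pb3(PO4)2(s) <=> 3 Pb^2+ + 2 PO4^3-
Ksp = [Pb^2+]^3[PO4^3-]^2
For each mole of Pb3(PO4)2 that dissolves: [Pb^2+] = 3s, [PO4^3-] = 2s.
So Ksp = (3s)^3 × (2s)^2 = 108s^5
s = (2.6 × 10^-43 / 108)^(1/5) = 1.2 x 10^-9 M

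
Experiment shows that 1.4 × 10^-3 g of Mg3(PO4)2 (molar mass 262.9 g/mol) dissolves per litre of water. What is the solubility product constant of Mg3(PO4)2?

Ksp = 4.6e-25

Molar solubility s = (1.4 × 10^-3 g/L) / (262.9 g/mol) = 5.33 × 10^-6 M.
Mg3(PO4)2(s) <=> 3 Mg^2+ + 2 PO4^3-
With molar solubility s: [Mg^2+] = 3s, [PO4^3-] = 2s.
Ksp = [Mg^2+]^3[PO4^3-]^2
Ksp = (3s)^3(2s)^2 = 108s^5
With s = 5.33 × 10^-6: Ksp = 4.6 × 10^-25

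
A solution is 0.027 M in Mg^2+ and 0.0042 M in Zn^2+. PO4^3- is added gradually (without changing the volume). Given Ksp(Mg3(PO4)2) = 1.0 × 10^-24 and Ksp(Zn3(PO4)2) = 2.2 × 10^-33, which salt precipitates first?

Zn3(PO4)2

Each salt begins to precipitate when Q = Ksp, i.e. when [PO4^3-] reaches its threshold.
For Mg3(PO4)2: 1.0 × 10^-24 = (0.027)^3 × [PO4^3-]^2  ⇒  [PO4^3-] = 2.3 × 10^-10 M.
For Zn3(PO4)2: 2.2 × 10^-33 = (0.0042)^3 × [PO4^3-]^2  ⇒  [PO4^3-] = 1.7 x 10^-13 M.
The salt with the lower threshold [PO4^3-] precipitates first: Zn3(PO4)2.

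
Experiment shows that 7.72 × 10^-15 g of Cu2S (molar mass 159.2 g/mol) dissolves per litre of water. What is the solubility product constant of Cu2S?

Molar solubility s = (7.72 × 10^-15 g/L) / (159.2 g/mol) = 4.849 × 10^-17 M.
Cu2S(s) ⇌ 2 Cu^+ + S^2-
With molar solubility s: [Cu^+] = 2s, [S^2-] = s.
Ksp = [Cu^+]^2[S^2-]
So Ksp = (2s)^2 × s = 4s^3
With s = 4.849 x 10^-17: Ksp = 4.56 × 10^-49

4.56 × 10^-49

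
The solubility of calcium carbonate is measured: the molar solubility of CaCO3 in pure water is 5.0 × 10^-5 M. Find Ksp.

CaCO3(s) ⇌ Ca^2+ + CO3^2-
Let s = molar solubility. Then [Ca^2+] = s and [CO3^2-] = s.
Ksp = [Ca^2+][CO3^2-]
Ksp = s^2
Ksp = (5.0 x 10^-5)^2 = 2.5 x 10^-9

2.5 × 10^-9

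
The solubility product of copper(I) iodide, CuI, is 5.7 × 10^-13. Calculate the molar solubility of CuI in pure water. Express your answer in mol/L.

s ≈ 7.5 × 10^-7 M

CuI(s) <=> Cu^+ + I^-
Ksp = [Cu^+][I^-]
For each mole of CuI that dissolves: [Cu^+] = s, [I^-] = s.
Ksp = s^2
s = √(5.7 × 10^-13) = 7.5 x 10^-7 M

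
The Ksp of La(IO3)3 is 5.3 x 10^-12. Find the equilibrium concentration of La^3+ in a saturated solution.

La(IO3)3(s) ⇌ La^3+ + 3 IO3^-
Ksp = [La^3+][IO3^-]^3
If s mol/L of La(IO3)3 dissolves, [La^3+] = s and [IO3^-] = 3s.
Substituting: Ksp = s(3s)^3 = 27s^4
s = (5.3 x 10^-12 / 27)^(1/4) = 6.66 × 10^-4 M
[La^3+] = s = 6.7 × 10^-4 M

[La^3+] ≈ 6.7 × 10^-4 M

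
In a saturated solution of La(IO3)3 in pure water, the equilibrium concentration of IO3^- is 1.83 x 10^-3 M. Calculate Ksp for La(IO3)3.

Ksp ≈ 3.74 x 10^-12

La(IO3)3(s) <=> La^3+ + 3 IO3^-
Stoichiometry gives [La^3+] = (1/3)[IO3^-] = 6.100 x 10^-4 M.
Ksp = [La^3+][IO3^-]^3
Ksp = 6.100 × 10^-4 × (1.83 × 10^-3)^3 = 3.74 x 10^-12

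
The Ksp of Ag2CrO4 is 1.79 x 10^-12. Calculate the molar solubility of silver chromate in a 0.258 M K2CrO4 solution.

s = 1.32 × 10^-6 M

Ag2CrO4(s) <=> 2 Ag^+ + CrO4^2-
Ksp = [Ag^+]^2[CrO4^2-]
Let s be the molar solubility in this solution. [Ag^+] = 2s, [CrO4^2-] = 0.258 + s ≈ 0.258 (common-ion effect: CrO4^2- is already 0.258 M).
Ksp ≈ (2s)^2 × 0.258
s = 1.32 × 10^-6 M
Check: s = 1.3 × 10^-6 ≪ 0.258, so the approximation is valid.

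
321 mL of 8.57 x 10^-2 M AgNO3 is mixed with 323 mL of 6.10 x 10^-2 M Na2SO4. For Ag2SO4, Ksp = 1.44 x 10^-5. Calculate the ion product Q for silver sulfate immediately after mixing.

Total volume = 321 + 323 = 644 mL.
[Ag^+] = 8.57 × 10^-2 × (321/644) = 4.272 × 10^-2 M
[SO4^2-] = 6.10 x 10^-2 × (323/644) = 3.059 × 10^-2 M
Ag2SO4(s) ⇌ 2 Ag^+(aq) + SO4^2-(aq), so Q = [Ag^+]^2[SO4^2-]
Q = (4.272 × 10^-2)^2(3.059 x 10^-2) = 5.58 × 10^-5
Q > Ksp, so Ag2SO4 will precipitate.

Q ≈ 5.58e-5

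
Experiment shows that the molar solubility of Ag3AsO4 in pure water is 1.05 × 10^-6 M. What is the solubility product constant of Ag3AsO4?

Ksp ≈ 3.28e-23

Ag3AsO4(s) ⇌ 3 Ag^+(aq) + AsO4^3-(aq)
For each mole of Ag3AsO4 that dissolves: [Ag^+] = 3s, [AsO4^3-] = s.
Ksp = [Ag^+]^3[AsO4^3-]
So Ksp = (3s)^3 × s = 27s^4
Ksp = 27 × (1.05 × 10^-6)^4 = 3.28 × 10^-23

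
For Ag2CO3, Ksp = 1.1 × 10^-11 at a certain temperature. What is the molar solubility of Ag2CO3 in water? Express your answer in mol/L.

Ag2CO3(s) <=> 2 Ag^+ + CO3^2-
Ksp = [Ag^+]^2[CO3^2-]
If s mol/L of Ag2CO3 dissolves, [Ag^+] = 2s and [CO3^2-] = s.
Substituting: Ksp = (2s)^2s = 4s^3
s = (1.1 × 10^-11 / 4)^(1/3) = 1.4 × 10^-4 M

1.4e-4 M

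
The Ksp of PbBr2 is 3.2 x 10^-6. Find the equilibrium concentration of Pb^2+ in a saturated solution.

9.3 × 10^-3 M

PbBr2(s) ⇌ Pb^2+ + 2 Br^-
Ksp = [Pb^2+][Br^-]^2
For each mole of PbBr2 that dissolves: [Pb^2+] = s, [Br^-] = 2s.
So Ksp = s × (2s)^2 = 4s^3
Solving, s = (3.2 x 10^-6/4)^(1/3) = 9.28 × 10^-3 M
[Pb^2+] = s = 9.3 x 10^-3 M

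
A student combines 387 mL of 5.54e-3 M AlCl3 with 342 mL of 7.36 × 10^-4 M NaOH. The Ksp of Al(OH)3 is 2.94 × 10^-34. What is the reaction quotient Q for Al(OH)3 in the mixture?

Total volume = 387 + 342 = 729 mL.
[Al^3+] = 5.54 × 10^-3 × (387/729) = 2.941 × 10^-3 M
[OH^-] = 7.36 × 10^-4 × (342/729) = 3.453 × 10^-4 M
Al(OH)3(s) <=> Al^3+ + 3 OH^-, so Q = [Al^3+][OH^-]^3
Q = (2.941 × 10^-3)(3.453 × 10^-4)^3 = 1.21 × 10^-13
Q > Ksp, so Al(OH)3 will precipitate.

Q = 1.21 × 10^-13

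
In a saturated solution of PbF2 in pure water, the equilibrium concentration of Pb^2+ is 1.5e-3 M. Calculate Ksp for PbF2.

Ksp ≈ 1.4 × 10^-8

PbF2(s) ⇌ Pb^2+ + 2 F^-
Stoichiometry gives [F^-] = (2/1)[Pb^2+] = 3.00 × 10^-3 M.
Ksp = [Pb^2+][F^-]^2
Ksp = 1.5 x 10^-3 × (3.00 × 10^-3)^2 = 1.4 × 10^-8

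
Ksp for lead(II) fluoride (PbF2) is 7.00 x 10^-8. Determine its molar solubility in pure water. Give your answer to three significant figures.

PbF2(s) ⇌ Pb^2+(aq) + 2 F^-(aq)
Ksp = [Pb^2+][F^-]^2
Let s = molar solubility. Then [Pb^2+] = s and [F^-] = 2s.
Ksp = s(2s)^2 = 4s^3
Solving, s = (7.00 x 10^-8/4)^(1/3) = 2.60 × 10^-3 M

2.60 x 10^-3 M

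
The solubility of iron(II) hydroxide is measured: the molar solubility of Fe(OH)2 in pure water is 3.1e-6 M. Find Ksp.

Fe(OH)2(s) ⇌ Fe^2+(aq) + 2 OH^-(aq)
If s mol/L of Fe(OH)2 dissolves, [Fe^2+] = s and [OH^-] = 2s.
Ksp = [Fe^2+][OH^-]^2
Ksp = s(2s)^2 = 4s^3
Ksp = 4 × (3.1 × 10^-6)^3 = 1.2 × 10^-16

Ksp = 1.2e-16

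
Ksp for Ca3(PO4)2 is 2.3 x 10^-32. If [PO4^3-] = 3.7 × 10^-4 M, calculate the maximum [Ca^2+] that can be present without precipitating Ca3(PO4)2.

5.5 x 10^-9 M

Ca3(PO4)2(s) ⇌ 3 Ca^2+ + 2 PO4^3-
Ksp = [Ca^2+]^3[PO4^3-]^2
Precipitation begins when Q = Ksp. With [PO4^3-] = 3.7 × 10^-4 M:
2.3 x 10^-32 = (3.7 × 10^-4)^2 × [Ca^2+]^3
[Ca^2+] = (2.3 x 10^-32 / 1.37 × 10^-7)^(1/3) = 5.5 × 10^-9 M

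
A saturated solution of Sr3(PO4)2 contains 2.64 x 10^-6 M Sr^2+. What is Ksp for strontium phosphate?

Sr3(PO4)2(s) ⇌ 3 Sr^2+(aq) + 2 PO4^3-(aq)
Stoichiometry gives [PO4^3-] = (2/3)[Sr^2+] = 1.760 × 10^-6 M.
Ksp = [Sr^2+]^3[PO4^3-]^2
Ksp = (2.64 × 10^-6)^3 × (1.760 x 10^-6)^2 = 5.70 × 10^-29

Ksp = 5.70e-29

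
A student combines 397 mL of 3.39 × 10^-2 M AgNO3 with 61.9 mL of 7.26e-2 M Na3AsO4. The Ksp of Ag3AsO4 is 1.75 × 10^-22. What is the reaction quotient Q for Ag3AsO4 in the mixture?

Total volume = 397 + 61.9 = 458.9 mL.
[Ag^+] = 3.39 x 10^-2 × (397/458.9) = 2.933 x 10^-2 M
[AsO4^3-] = 7.26 × 10^-2 × (61.9/458.9) = 9.793 x 10^-3 M
Ag3AsO4(s) ⇌ 3 Ag^+(aq) + AsO4^3-(aq), so Q = [Ag^+]^3[AsO4^3-]
Q = (2.933 × 10^-2)^3(9.793 x 10^-3) = 2.47 × 10^-7
Q > Ksp, so Ag3AsO4 will precipitate.

Q ≈ 2.47 x 10^-7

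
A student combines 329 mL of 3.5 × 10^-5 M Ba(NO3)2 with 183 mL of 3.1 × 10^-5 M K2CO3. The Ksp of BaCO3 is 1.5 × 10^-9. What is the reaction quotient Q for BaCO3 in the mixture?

Total volume = 329 + 183 = 512 mL.
[Ba^2+] = 3.5 × 10^-5 × (329/512) = 2.25 × 10^-5 M
[CO3^2-] = 3.1 × 10^-5 × (183/512) = 1.11 × 10^-5 M
BaCO3(s) <=> Ba^2+(aq) + CO3^2-(aq), so Q = [Ba^2+][CO3^2-]
Q = (2.25 × 10^-5)(1.11 × 10^-5) = 2.5 x 10^-10
Q < Ksp, so no precipitate of BaCO3 forms.

Q ≈ 2.5 × 10^-10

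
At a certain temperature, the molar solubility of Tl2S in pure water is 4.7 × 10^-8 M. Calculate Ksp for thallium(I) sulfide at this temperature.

Ksp ≈ 4.2 × 10^-22

Tl2S(s) ⇌ 2 Tl^+ + S^2-
Let s = molar solubility. Then [Tl^+] = 2s and [S^2-] = s.
Ksp = [Tl^+]^2[S^2-]
Substituting: Ksp = (2s)^2s = 4s^3
With s = 4.7 × 10^-8: Ksp = 4.2 x 10^-22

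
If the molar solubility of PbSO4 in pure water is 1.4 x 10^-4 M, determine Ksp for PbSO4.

PbSO4(s) <=> Pb^2+ + SO4^2-
Let s = molar solubility. Then [Pb^2+] = s and [SO4^2-] = s.
Ksp = [Pb^2+][SO4^2-]
Ksp = (s)(s) = s^2
Ksp = (1.4 x 10^-4)^2 = 2.0 × 10^-8

Ksp = 2.0e-8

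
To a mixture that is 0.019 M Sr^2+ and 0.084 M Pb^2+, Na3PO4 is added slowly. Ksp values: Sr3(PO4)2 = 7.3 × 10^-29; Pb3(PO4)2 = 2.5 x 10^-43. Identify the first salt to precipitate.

Pb3(PO4)2

Precipitation of each salt starts when its ion product equals its Ksp.
For Sr3(PO4)2: 7.3 × 10^-29 = (0.019)^3 × [PO4^3-]^2  ⇒  [PO4^3-] = 3.3 × 10^-12 M.
For Pb3(PO4)2: 2.5 x 10^-43 = (0.084)^3 × [PO4^3-]^2  ⇒  [PO4^3-] = 2.1 × 10^-20 M.
The salt with the lower threshold [PO4^3-] precipitates first: Pb3(PO4)2.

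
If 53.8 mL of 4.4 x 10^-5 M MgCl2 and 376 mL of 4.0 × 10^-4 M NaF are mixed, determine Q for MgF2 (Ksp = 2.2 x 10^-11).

Total volume = 53.8 + 376 = 429.8 mL.
[Mg^2+] = 4.4 x 10^-5 × (53.8/429.8) = 5.51 x 10^-6 M
[F^-] = 4.0 × 10^-4 × (376/429.8) = 3.50 × 10^-4 M
MgF2(s) ⇌ Mg^2+(aq) + 2 F^-(aq), so Q = [Mg^2+][F^-]^2
Q = (5.51 x 10^-6)(3.50 × 10^-4)^2 = 6.7 × 10^-13
Q < Ksp, so no precipitate of MgF2 forms.

Q = 6.7 x 10^-13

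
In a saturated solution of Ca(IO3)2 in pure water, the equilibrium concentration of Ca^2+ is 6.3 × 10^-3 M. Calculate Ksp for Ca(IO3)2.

Ca(IO3)2(s) <=> Ca^2+(aq) + 2 IO3^-(aq)
Stoichiometry gives [IO3^-] = (2/1)[Ca^2+] = 1.26 × 10^-2 M.
Ksp = [Ca^2+][IO3^-]^2
Ksp = 6.3 × 10^-3 × (1.26 x 10^-2)^2 = 1.0 x 10^-6

1.0e-6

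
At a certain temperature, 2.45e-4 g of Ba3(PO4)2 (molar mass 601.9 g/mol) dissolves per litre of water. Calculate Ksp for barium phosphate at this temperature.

1.21 x 10^-30

Molar solubility s = (2.45 x 10^-4 g/L) / (601.9 g/mol) = 4.070 x 10^-7 M.
Ba3(PO4)2(s) ⇌ 3 Ba^2+(aq) + 2 PO4^3-(aq)
Let s = molar solubility. Then [Ba^2+] = 3s and [PO4^3-] = 2s.
Ksp = [Ba^2+]^3[PO4^3-]^2
Substituting: Ksp = (3s)^3(2s)^2 = 108s^5
With s = 4.070 × 10^-7: Ksp = 1.21 × 10^-30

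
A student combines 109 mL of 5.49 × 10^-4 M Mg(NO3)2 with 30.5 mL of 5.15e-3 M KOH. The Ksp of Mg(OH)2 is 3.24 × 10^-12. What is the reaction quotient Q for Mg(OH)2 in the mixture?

Total volume = 109 + 30.5 = 139.5 mL.
[Mg^2+] = 5.49 × 10^-4 × (109/139.5) = 4.290 × 10^-4 M
[OH^-] = 5.15 × 10^-3 × (30.5/139.5) = 1.126 x 10^-3 M
Mg(OH)2(s) <=> Mg^2+ + 2 OH^-, so Q = [Mg^2+][OH^-]^2
Q = (4.290 × 10^-4)(1.126 x 10^-3)^2 = 5.44 x 10^-10
Q > Ksp, so Mg(OH)2 will precipitate.

5.44e-10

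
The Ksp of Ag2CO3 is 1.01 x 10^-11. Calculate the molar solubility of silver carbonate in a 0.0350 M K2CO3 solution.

Ag2CO3(s) ⇌ 2 Ag^+(aq) + CO3^2-(aq)
Ksp = [Ag^+]^2[CO3^2-]
Let s = moles of Ag2CO3 that dissolve per litre. [Ag^+] = 2s, [CO3^2-] = 0.0350 + s ≈ 0.0350 (Ksp is small, so little additional dissolves).
Ksp ≈ (2s)^2 × 0.0350
s = 8.49 x 10^-6 M
Check: s = 8.5 × 10^-6 ≪ 0.0350, so the approximation is valid.

8.49 x 10^-6 M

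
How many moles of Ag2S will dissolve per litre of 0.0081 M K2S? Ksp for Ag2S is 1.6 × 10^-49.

Ag2S(s) ⇌ 2 Ag^+ + S^2-
Ksp = [Ag^+]^2[S^2-]
Let s = moles of Ag2S that dissolve per litre. [Ag^+] = 2s, [S^2-] = 0.0081 + s ≈ 0.0081 (common-ion effect: S^2- is already 0.0081 M).
Ksp ≈ (2s)^2 × 0.0081
s = 2.2 × 10^-24 M
Check: s = 2.2 × 10^-24 ≪ 0.0081, so the approximation is valid.

2.2e-24 M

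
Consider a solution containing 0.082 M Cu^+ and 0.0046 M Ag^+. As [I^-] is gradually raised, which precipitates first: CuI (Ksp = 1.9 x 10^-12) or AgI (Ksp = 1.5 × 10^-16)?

Each salt begins to precipitate when Q = Ksp, i.e. when [I^-] reaches its threshold.
For CuI: 1.9 x 10^-12 = 0.082 × [I^-]  ⇒  [I^-] = 2.3 × 10^-11 M.
For AgI: 1.5 × 10^-16 = 0.0046 × [I^-]  ⇒  [I^-] = 3.3 × 10^-14 M.
The salt with the lower threshold [I^-] precipitates first: AgI.

AgI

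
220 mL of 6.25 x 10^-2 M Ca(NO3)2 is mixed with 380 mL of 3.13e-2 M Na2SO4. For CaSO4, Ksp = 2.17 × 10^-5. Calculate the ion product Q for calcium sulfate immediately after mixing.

Total volume = 220 + 380 = 600 mL.
[Ca^2+] = 6.25 x 10^-2 × (220/600) = 2.292 x 10^-2 M
[SO4^2-] = 3.13 x 10^-2 × (380/600) = 1.982 x 10^-2 M
CaSO4(s) ⇌ Ca^2+(aq) + SO4^2-(aq), so Q = [Ca^2+][SO4^2-]
Q = (2.292 × 10^-2)(1.982 × 10^-2) = 4.54 × 10^-4
Q > Ksp, so CaSO4 will precipitate.

Q ≈ 4.54e-4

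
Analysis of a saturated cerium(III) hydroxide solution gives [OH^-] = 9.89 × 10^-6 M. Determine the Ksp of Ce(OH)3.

3.19e-21

Ce(OH)3(s) ⇌ Ce^3+(aq) + 3 OH^-(aq)
Stoichiometry gives [Ce^3+] = (1/3)[OH^-] = 3.297 × 10^-6 M.
Ksp = [Ce^3+][OH^-]^3
Ksp = 3.297 × 10^-6 × (9.89 × 10^-6)^3 = 3.19 × 10^-21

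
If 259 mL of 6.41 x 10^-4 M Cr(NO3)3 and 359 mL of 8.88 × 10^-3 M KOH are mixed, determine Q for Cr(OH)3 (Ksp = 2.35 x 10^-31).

3.69 × 10^-11

Total volume = 259 + 359 = 618 mL.
[Cr^3+] = 6.41 × 10^-4 × (259/618) = 2.686 × 10^-4 M
[OH^-] = 8.88 × 10^-3 × (359/618) = 5.158 × 10^-3 M
Cr(OH)3(s) ⇌ Cr^3+ + 3 OH^-, so Q = [Cr^3+][OH^-]^3
Q = (2.686 × 10^-4)(5.158 × 10^-3)^3 = 3.69 x 10^-11
Q > Ksp, so Cr(OH)3 will precipitate.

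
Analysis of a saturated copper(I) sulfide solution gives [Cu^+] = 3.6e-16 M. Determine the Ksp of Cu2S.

Cu2S(s) ⇌ 2 Cu^+ + S^2-
Stoichiometry gives [S^2-] = (1/2)[Cu^+] = 1.80 × 10^-16 M.
Ksp = [Cu^+]^2[S^2-]
Ksp = (3.6 x 10^-16)^2 × 1.80 × 10^-16 = 2.3 × 10^-47

Ksp = 2.3 × 10^-47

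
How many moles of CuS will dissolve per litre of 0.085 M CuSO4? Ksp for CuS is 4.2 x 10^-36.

CuS(s) ⇌ Cu^2+ + S^2-
Ksp = [Cu^2+][S^2-]
Let s be the molar solubility in this solution. [Cu^2+] = 0.085 + s ≈ 0.085, [S^2-] = s (since Cu^2+ from CuSO4 dominates).
Ksp ≈ 0.085 × s
s = 4.9 x 10^-35 M
Check: s = 4.9 × 10^-35 ≪ 0.085, so the approximation is valid.

s ≈ 4.9 x 10^-35 M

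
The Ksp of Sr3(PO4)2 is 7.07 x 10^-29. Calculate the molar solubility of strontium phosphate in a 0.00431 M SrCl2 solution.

Sr3(PO4)2(s) <=> 3 Sr^2+ + 2 PO4^3-
Ksp = [Sr^2+]^3[PO4^3-]^2
Let s = moles of Sr3(PO4)2 that dissolve per litre. [Sr^2+] = 0.00431 + 3s ≈ 0.00431, [PO4^3-] = 2s (Ksp is small, so little additional dissolves).
Ksp ≈ (0.00431)^3 × (2s)^2
s = 1.49 × 10^-11 M
Check: 3s = 4.5 x 10^-11 ≪ 0.00431, so the approximation is valid.

s = 1.49 x 10^-11 M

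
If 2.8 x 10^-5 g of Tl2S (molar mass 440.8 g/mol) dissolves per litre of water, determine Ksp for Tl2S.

Ksp ≈ 1.0 × 10^-21

Molar solubility s = (2.8 x 10^-5 g/L) / (440.8 g/mol) = 6.35 x 10^-8 M.
Tl2S(s) <=> 2 Tl^+ + S^2-
With molar solubility s: [Tl^+] = 2s, [S^2-] = s.
Ksp = [Tl^+]^2[S^2-]
Ksp = (2s)^2s = 4s^3
Ksp = 4 × (6.35 × 10^-8)^3 = 1.0 x 10^-21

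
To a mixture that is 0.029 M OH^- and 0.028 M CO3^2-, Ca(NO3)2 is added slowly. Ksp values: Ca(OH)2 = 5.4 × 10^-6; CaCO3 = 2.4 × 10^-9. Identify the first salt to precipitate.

Precipitation of each salt starts when its ion product equals its Ksp.
For Ca(OH)2: 5.4 × 10^-6 = (0.029)^2 × [Ca^2+]  ⇒  [Ca^2+] = 6.4 x 10^-3 M.
For CaCO3: 2.4 × 10^-9 = 0.028 × [Ca^2+]  ⇒  [Ca^2+] = 8.6 × 10^-8 M.
The salt with the lower threshold [Ca^2+] precipitates first: CaCO3.

CaCO3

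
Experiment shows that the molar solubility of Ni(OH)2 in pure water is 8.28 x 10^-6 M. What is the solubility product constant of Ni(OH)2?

Ksp = 2.27 × 10^-15

Ni(OH)2(s) ⇌ Ni^2+(aq) + 2 OH^-(aq)
For each mole of Ni(OH)2 that dissolves: [Ni^2+] = s, [OH^-] = 2s.
Ksp = [Ni^2+][OH^-]^2
Ksp = s(2s)^2 = 4s^3
With s = 8.28 × 10^-6: Ksp = 2.27 × 10^-15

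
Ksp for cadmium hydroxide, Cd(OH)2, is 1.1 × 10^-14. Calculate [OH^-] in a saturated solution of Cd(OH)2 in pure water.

Cd(OH)2(s) ⇌ Cd^2+(aq) + 2 OH^-(aq)
Ksp = [Cd^2+][OH^-]^2
With molar solubility s: [Cd^2+] = s, [OH^-] = 2s.
So Ksp = s × (2s)^2 = 4s^3
s^3 = 1.1 × 10^-14 / 4, so s = 1.40 x 10^-5 M
[OH^-] = 2s = 2.8 × 10^-5 M

[OH^-] ≈ 2.8 x 10^-5 M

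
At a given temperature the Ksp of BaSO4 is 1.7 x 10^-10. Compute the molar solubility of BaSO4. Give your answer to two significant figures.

s = 1.3 × 10^-5 M

BaSO4(s) ⇌ Ba^2+(aq) + SO4^2-(aq)
Ksp = [Ba^2+][SO4^2-]
For each mole of BaSO4 that dissolves: [Ba^2+] = s, [SO4^2-] = s.
Ksp = s × s = s^2
s = (1.7 x 10^-10)^(1/2) = 1.3 x 10^-5 M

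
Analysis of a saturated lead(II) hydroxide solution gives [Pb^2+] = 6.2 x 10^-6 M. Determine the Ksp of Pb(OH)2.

Ksp ≈ 9.5 x 10^-16

Pb(OH)2(s) ⇌ Pb^2+(aq) + 2 OH^-(aq)
Stoichiometry gives [OH^-] = (2/1)[Pb^2+] = 1.24 x 10^-5 M.
Ksp = [Pb^2+][OH^-]^2
Ksp = 6.2 x 10^-6 × (1.24 x 10^-5)^2 = 9.5 x 10^-16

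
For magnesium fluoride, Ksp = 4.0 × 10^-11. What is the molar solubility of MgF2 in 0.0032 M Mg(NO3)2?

s = 5.6e-5 M

MgF2(s) <=> Mg^2+(aq) + 2 F^-(aq)
Ksp = [Mg^2+][F^-]^2
Let s = moles of MgF2 that dissolve per litre. [Mg^2+] = 0.0032 + s ≈ 0.0032, [F^-] = 2s (Ksp is small, so little additional dissolves).
Ksp ≈ 0.0032 × (2s)^2
s = 5.6 × 10^-5 M
Check: s = 5.6 x 10^-5 ≪ 0.0032, so the approximation is valid.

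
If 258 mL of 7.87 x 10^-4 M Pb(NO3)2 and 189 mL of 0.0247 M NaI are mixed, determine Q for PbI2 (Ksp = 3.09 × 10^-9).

Total volume = 258 + 189 = 447 mL.
[Pb^2+] = 7.87 x 10^-4 × (258/447) = 4.542 x 10^-4 M
[I^-] = 2.47 × 10^-2 × (189/447) = 1.044 × 10^-2 M
PbI2(s) <=> Pb^2+(aq) + 2 I^-(aq), so Q = [Pb^2+][I^-]^2
Q = (4.542 × 10^-4)(1.044 x 10^-2)^2 = 4.95 x 10^-8
Q > Ksp, so PbI2 will precipitate.

Q ≈ 4.95 × 10^-8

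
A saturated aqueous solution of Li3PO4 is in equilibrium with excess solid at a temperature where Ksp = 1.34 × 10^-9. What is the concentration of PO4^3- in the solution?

[PO4^3-] = 2.65e-3 M

Li3PO4(s) ⇌ 3 Li^+ + PO4^3-
Ksp = [Li^+]^3[PO4^3-]
With molar solubility s: [Li^+] = 3s, [PO4^3-] = s.
Substituting: Ksp = (3s)^3s = 27s^4
s = (1.34 × 10^-9 / 27)^(1/4) = 2.654 × 10^-3 M
[PO4^3-] = s = 2.65 × 10^-3 M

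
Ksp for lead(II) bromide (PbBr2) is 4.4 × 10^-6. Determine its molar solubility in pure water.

s ≈ 1.0 × 10^-2 M

PbBr2(s) <=> Pb^2+(aq) + 2 Br^-(aq)
Ksp = [Pb^2+][Br^-]^2
For each mole of PbBr2 that dissolves: [Pb^2+] = s, [Br^-] = 2s.
So Ksp = s × (2s)^2 = 4s^3
s = (4.4 × 10^-6 / 4)^(1/3) = 1.0 × 10^-2 M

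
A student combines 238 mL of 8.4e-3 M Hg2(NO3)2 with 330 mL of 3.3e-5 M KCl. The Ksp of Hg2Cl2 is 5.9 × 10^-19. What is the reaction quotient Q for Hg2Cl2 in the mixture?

1.3 x 10^-12

Total volume = 238 + 330 = 568 mL.
[Hg2^2+] = 8.4 x 10^-3 × (238/568) = 3.52 x 10^-3 M
[Cl^-] = 3.3 × 10^-5 × (330/568) = 1.92 x 10^-5 M
Hg2Cl2(s) ⇌ Hg2^2+ + 2 Cl^-, so Q = [Hg2^2+][Cl^-]^2
Q = (3.52 × 10^-3)(1.92 x 10^-5)^2 = 1.3 x 10^-12
Q > Ksp, so Hg2Cl2 will precipitate.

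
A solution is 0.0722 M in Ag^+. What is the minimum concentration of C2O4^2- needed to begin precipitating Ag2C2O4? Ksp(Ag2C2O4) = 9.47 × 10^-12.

Ag2C2O4(s) ⇌ 2 Ag^+(aq) + C2O4^2-(aq)
Ksp = [Ag^+]^2[C2O4^2-]
Precipitation begins when Q = Ksp. With [Ag^+] = 0.0722 M:
9.47 × 10^-12 = (0.0722)^2 × [C2O4^2-]
[C2O4^2-] = (9.47 × 10^-12 / 5.213 × 10^-3) = 1.82 × 10^-9 M

1.82 × 10^-9 M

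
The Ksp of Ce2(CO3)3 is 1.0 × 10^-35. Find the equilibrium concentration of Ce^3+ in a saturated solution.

[Ce^3+] = 7.8 × 10^-8 M

Ce2(CO3)3(s) <=> 2 Ce^3+(aq) + 3 CO3^2-(aq)
Ksp = [Ce^3+]^2[CO3^2-]^3
If s mol/L of Ce2(CO3)3 dissolves, [Ce^3+] = 2s and [CO3^2-] = 3s.
Ksp = (2s)^2(3s)^3 = 108s^5
Solving, s = (1.0 × 10^-35/108)^(1/5) = 3.92 × 10^-8 M
[Ce^3+] = 2s = 7.8 × 10^-8 M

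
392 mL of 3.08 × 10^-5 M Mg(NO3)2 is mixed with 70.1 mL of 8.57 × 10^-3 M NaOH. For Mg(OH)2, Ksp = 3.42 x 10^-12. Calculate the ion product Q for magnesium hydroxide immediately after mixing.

4.42 x 10^-11

Total volume = 392 + 70.1 = 462.1 mL.
[Mg^2+] = 3.08 x 10^-5 × (392/462.1) = 2.613 × 10^-5 M
[OH^-] = 8.57 × 10^-3 × (70.1/462.1) = 1.300 x 10^-3 M
Mg(OH)2(s) <=> Mg^2+(aq) + 2 OH^-(aq), so Q = [Mg^2+][OH^-]^2
Q = (2.613 x 10^-5)(1.300 × 10^-3)^2 = 4.42 × 10^-11
Q > Ksp, so Mg(OH)2 will precipitate.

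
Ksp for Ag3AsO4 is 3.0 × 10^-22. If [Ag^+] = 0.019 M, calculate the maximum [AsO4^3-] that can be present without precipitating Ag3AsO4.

Ag3AsO4(s) ⇌ 3 Ag^+(aq) + AsO4^3-(aq)
Ksp = [Ag^+]^3[AsO4^3-]
Precipitation begins when Q = Ksp. With [Ag^+] = 0.019 M:
3.0 × 10^-22 = (0.019)^3 × [AsO4^3-]
[AsO4^3-] = (3.0 × 10^-22 / 6.86 × 10^-6) = 4.4 x 10^-17 M

4.4e-17 M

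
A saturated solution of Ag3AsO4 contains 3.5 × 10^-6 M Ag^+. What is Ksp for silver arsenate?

Ksp ≈ 5.0e-23

Ag3AsO4(s) <=> 3 Ag^+(aq) + AsO4^3-(aq)
Stoichiometry gives [AsO4^3-] = (1/3)[Ag^+] = 1.17 × 10^-6 M.
Ksp = [Ag^+]^3[AsO4^3-]
Ksp = (3.5 x 10^-6)^3 × 1.17 x 10^-6 = 5.0 × 10^-23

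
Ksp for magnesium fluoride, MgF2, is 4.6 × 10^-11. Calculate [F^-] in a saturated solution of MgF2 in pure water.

[F^-] = 4.5 × 10^-4 M

MgF2(s) ⇌ Mg^2+ + 2 F^-
Ksp = [Mg^2+][F^-]^2
For each mole of MgF2 that dissolves: [Mg^2+] = s, [F^-] = 2s.
So Ksp = s × (2s)^2 = 4s^3
Solving, s = (4.6 × 10^-11/4)^(1/3) = 2.26 × 10^-4 M
[F^-] = 2s = 4.5 x 10^-4 M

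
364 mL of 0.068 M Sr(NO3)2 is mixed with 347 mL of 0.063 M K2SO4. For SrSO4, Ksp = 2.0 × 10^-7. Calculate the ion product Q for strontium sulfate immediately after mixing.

Total volume = 364 + 347 = 711 mL.
[Sr^2+] = 6.8 × 10^-2 × (364/711) = 3.48 x 10^-2 M
[SO4^2-] = 6.3 × 10^-2 × (347/711) = 3.07 × 10^-2 M
SrSO4(s) ⇌ Sr^2+(aq) + SO4^2-(aq), so Q = [Sr^2+][SO4^2-]
Q = (3.48 × 10^-2)(3.07 x 10^-2) = 1.1 × 10^-3
Q > Ksp, so SrSO4 will precipitate.

1.1 × 10^-3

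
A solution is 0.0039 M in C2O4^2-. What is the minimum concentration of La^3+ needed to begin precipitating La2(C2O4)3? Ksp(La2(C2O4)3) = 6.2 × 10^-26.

1.0e-9 M

La2(C2O4)3(s) ⇌ 2 La^3+ + 3 C2O4^2-
Ksp = [La^3+]^2[C2O4^2-]^3
Precipitation begins when Q = Ksp. With [C2O4^2-] = 0.0039 M:
6.2 × 10^-26 = (0.0039)^3 × [La^3+]^2
[La^3+] = (6.2 × 10^-26 / 5.93 × 10^-8)^(1/2) = 1.0 x 10^-9 M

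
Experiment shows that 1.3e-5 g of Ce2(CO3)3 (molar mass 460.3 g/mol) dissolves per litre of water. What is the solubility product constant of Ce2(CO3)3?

Ksp ≈ 1.9 × 10^-36

Molar solubility s = (1.3 × 10^-5 g/L) / (460.3 g/mol) = 2.82 × 10^-8 M.
Ce2(CO3)3(s) ⇌ 2 Ce^3+ + 3 CO3^2-
If s mol/L of Ce2(CO3)3 dissolves, [Ce^3+] = 2s and [CO3^2-] = 3s.
Ksp = [Ce^3+]^2[CO3^2-]^3
Substituting: Ksp = (2s)^2(3s)^3 = 108s^5
With s = 2.82 x 10^-8: Ksp = 1.9 x 10^-36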